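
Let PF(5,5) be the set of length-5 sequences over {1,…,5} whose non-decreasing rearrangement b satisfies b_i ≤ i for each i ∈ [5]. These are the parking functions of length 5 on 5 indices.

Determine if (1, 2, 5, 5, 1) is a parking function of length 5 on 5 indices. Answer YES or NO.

NO

Sorted: b = (1, 1, 2, 5, 5).
  b_1=1 ≤ 1
  b_2=1 ≤ 2
  b_3=2 ≤ 3
  b_4=5 > 4
  fails at i=4 ⇒ NO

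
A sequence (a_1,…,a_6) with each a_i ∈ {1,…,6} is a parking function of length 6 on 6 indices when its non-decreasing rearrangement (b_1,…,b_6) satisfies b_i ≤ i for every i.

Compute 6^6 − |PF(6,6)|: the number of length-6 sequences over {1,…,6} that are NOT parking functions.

|PF| = (7−6)·7^(6−1) = 1·16807 = 16807 [KW]
Check (3,5,3,3,6,6) → sorted (3,3,3,5,6,6): b_1=3>1, not a PF.
So 46656 − 16807 = 29849 fail.

29849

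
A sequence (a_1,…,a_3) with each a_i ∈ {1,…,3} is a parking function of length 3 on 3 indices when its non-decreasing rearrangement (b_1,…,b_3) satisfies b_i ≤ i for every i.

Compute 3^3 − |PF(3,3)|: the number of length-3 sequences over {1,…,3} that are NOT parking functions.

|PF| = (3+1−3)·(3+1)^{3−1} = 1 · 16 = 16 (Pollak)
E.g. (3,1,3) → sorted (1,3,3): b_2=3>2, not a PF.
3^3 − 16 = 27 − 16 = 11

11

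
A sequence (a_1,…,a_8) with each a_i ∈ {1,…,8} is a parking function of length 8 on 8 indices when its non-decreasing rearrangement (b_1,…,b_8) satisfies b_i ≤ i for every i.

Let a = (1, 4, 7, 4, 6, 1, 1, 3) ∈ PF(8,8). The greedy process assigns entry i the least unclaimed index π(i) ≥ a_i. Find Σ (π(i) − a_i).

9

Σπ = 8·9/2 = 36 (π permutes [8]); Σa = 1+4+7+4+6+1+1+3 = 27; disp = 36−27 = 9.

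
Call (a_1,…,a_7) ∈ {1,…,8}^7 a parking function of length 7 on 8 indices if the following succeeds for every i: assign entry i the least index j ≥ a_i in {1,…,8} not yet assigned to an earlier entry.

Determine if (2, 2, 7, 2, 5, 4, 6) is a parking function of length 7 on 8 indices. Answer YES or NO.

Order a: b = (2, 2, 2, 4, 5, 6, 7).
  b_1=2 ≤ 2
  b_2=2 ≤ 3
  b_3=2 ≤ 4
  b_4=4 ≤ 5
  b_5=5 ≤ 6
  b_6=6 ≤ 7
  b_7=7 ≤ 8
All bounds hold ⇒ YES

YES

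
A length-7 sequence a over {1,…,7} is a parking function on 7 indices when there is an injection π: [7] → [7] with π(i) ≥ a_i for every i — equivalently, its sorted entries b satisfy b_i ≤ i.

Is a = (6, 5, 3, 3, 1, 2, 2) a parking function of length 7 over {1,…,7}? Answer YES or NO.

Order a: b = (1, 2, 2, 3, 3, 5, 6).
  b_1=1 ≤ 1
  b_2=2 ≤ 2
  b_3=2 ≤ 3
  b_4=3 ≤ 4
  b_5=3 ≤ 5
  b_6=5 ≤ 6
  b_7=6 ≤ 7
All bounds hold ⇒ YES

YES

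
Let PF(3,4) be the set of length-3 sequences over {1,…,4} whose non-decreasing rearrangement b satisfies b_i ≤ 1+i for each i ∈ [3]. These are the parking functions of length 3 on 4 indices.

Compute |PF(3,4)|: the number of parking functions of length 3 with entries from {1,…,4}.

Count = (5−3)·5^(3−1) = 2 · 25 = 50 (Konheim–Weiss)
Check (2,3,4) → sorted (2,3,4): b_i ≤ 1+i ∀i, a PF.

50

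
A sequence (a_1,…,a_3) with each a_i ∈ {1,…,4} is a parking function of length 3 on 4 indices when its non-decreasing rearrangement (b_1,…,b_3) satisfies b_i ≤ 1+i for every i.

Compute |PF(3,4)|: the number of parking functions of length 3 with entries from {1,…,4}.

|PF(3,4)| = (5−3)·5^(3−1) = 2×25 = 50 (Konheim–Weiss)
Check (2,4,2) → sorted (2,2,4): b_i ≤ 1+i ∀i, a PF.

50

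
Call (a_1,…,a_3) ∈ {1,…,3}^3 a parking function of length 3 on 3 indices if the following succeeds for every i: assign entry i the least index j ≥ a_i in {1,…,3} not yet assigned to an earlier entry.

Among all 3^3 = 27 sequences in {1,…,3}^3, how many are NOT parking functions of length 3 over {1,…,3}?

11

|PF(3,3)| = (4−3)·4^(3−1) = 1·16 = 16 [KW]
One tuple (2,2,3) → sorted (2,2,3): b_1=2>1, not a PF.
So 27 − 16 = 11 fail.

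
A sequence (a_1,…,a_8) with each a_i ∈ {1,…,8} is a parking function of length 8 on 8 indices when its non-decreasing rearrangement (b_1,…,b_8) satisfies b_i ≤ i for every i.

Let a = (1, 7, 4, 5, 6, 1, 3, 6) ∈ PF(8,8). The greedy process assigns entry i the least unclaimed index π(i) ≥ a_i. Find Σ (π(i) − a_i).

Σπ = 8·9/2 = 36 (π permutes [8]); Σa = 1+7+4+5+6+1+3+6 = 33; disp = 36−33 = 3.

3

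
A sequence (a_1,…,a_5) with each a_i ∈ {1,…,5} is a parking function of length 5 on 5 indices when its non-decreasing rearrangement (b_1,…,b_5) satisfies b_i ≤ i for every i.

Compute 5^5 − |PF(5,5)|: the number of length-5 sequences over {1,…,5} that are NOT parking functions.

1829

#PF = (5+1−5)·(5+1)^{5−1} = 1×1296 = 1296 (Konheim–Weiss)
One tuple (2,5,5,5,4) → sorted (2,4,5,5,5): b_1=2>1, not a PF.
So 3125 − 1296 = 1829 fail.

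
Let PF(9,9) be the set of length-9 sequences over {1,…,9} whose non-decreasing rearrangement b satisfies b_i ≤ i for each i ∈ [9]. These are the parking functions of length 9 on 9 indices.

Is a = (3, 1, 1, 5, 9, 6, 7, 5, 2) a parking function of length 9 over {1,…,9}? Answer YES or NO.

YES

Sorted: b = (1, 1, 2, 3, 5, 5, 6, 7, 9).
  b_1=1 ≤ 1
  b_2=1 ≤ 2
  b_3=2 ≤ 3
  b_4=3 ≤ 4
  b_5=5 ≤ 5
  b_6=5 ≤ 6
  b_7=6 ≤ 7
  b_8=7 ≤ 8
  b_9=9 ≤ 9
All bounds hold ⇒ YES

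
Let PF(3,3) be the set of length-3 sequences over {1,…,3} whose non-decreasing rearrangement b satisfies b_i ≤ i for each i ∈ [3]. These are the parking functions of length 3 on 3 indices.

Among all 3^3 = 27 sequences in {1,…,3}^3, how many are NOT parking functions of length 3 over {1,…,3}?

11

Count = 1·4^2 = 1·16 = 16
E.g. (2,2,2) → sorted (2,2,2): b_1=2>1, not a PF.
3^3 − 16 = 27 − 16 = 11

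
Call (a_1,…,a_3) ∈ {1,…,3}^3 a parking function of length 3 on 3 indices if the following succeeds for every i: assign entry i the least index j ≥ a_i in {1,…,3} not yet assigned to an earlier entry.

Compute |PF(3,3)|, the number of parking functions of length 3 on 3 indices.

16

|PF(3,3)| = (3−3+1)·(3+1)^(3−1) = 1×16 = 16 (Pollak)
E.g. (1,2,2) → sorted (1,2,2): b_i ≤ i ∀i, a PF.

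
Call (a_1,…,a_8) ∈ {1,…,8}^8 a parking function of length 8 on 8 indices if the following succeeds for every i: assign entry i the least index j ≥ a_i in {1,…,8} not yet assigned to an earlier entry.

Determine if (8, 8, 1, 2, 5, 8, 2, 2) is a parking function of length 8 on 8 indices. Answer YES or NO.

Rearranged: b = (1, 2, 2, 2, 5, 8, 8, 8).
  b_1=1 ≤ 1
  b_2=2 ≤ 2
  b_3=2 ≤ 3
  b_4=2 ≤ 4
  b_5=5 ≤ 5
  b_6=8 > 6
  fails at i=6 ⇒ NO

NO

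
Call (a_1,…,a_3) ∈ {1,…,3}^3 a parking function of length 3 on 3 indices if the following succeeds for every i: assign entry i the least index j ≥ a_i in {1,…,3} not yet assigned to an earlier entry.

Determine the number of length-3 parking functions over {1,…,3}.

#PF = (3−3+1)·(3+1)^(3−1) = 1·16 = 16
E.g. (1,1,1) → sorted (1,1,1): b_i ≤ i ∀i, a PF.

16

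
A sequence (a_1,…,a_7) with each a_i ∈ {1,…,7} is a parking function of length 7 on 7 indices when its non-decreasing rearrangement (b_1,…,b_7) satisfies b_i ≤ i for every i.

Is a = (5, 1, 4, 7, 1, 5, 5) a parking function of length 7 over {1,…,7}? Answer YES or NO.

Order a: b = (1, 1, 4, 5, 5, 5, 7).
  b_1=1 ≤ 1
  b_2=1 ≤ 2
  b_3=4 > 3
  fails at i=3 ⇒ NO

NO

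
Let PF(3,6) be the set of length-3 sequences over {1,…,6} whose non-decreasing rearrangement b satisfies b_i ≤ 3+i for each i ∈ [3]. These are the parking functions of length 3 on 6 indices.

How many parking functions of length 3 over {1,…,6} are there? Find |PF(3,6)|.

Count = 4·7^2 = 4 · 49 = 196 (Konheim–Weiss)
Example (3,2,5) → sorted (2,3,5): b_i ≤ 3+i ∀i, a PF.

196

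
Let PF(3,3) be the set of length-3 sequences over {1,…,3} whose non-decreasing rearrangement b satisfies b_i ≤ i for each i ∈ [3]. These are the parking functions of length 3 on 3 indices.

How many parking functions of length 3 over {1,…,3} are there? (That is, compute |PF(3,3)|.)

16

Count = 1·4^2 = 1·16 = 16 (Konheim–Weiss)
Check (1,1,2) → sorted (1,1,2): b_i ≤ i ∀i, a PF.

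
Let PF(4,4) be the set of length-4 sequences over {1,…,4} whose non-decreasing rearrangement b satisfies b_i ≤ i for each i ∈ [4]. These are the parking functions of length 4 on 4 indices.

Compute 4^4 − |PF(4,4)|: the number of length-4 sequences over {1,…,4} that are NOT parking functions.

131

#PF = 1·5^3 = 1 · 125 = 125 (Pollak)
Example (4,4,4,1) → sorted (1,4,4,4): b_2=4>2, not a PF.
4^4 − 125 = 256 − 125 = 131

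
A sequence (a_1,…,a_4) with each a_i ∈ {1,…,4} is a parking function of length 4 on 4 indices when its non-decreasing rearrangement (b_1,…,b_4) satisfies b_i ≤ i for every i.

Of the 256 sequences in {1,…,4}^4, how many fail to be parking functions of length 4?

131

|PF| = (4−4+1)·(4+1)^(4−1) = 1×125 = 125 (Pollak)
Example (4,4,4,2) → sorted (2,4,4,4): b_1=2>1, not a PF.
Total 256; non-PF = 256−125 = 131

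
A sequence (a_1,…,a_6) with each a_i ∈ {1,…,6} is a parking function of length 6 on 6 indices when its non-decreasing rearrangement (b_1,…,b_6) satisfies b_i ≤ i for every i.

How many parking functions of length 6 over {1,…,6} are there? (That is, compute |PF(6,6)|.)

16807

|PF| = (6−6+1)·(6+1)^(6−1) = 1·16807 = 16807
One tuple (3,3,1,3,2,1) → sorted (1,1,2,3,3,3): b_i ≤ i ∀i, a PF.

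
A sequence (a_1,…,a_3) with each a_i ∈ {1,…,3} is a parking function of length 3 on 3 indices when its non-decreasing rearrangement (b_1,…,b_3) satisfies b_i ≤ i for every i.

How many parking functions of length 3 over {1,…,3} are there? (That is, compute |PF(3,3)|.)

16

#PF = (3+1−3)·(3+1)^{3−1} = 1×16 = 16 (Pollak)
One tuple (1,3,2) → sorted (1,2,3): b_i ≤ i ∀i, a PF.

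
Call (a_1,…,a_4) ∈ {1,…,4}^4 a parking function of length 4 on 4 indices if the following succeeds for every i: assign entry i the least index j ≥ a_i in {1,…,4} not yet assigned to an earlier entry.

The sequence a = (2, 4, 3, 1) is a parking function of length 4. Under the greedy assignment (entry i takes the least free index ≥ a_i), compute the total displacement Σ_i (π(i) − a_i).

Σπ = 10 ({1..4} each once); Σa = 2+4+3+1 = 10; disp = 10−10 = 0.

0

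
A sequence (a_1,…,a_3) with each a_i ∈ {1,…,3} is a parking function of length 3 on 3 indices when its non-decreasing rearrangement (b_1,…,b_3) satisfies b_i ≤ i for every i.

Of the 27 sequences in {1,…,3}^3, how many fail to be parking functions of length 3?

11

Count = (3+1−3)·(3+1)^{3−1} = 1·16 = 16
E.g. (2,3,3) → sorted (2,3,3): b_1=2>1, not a PF.
3^3 − 16 = 27 − 16 = 11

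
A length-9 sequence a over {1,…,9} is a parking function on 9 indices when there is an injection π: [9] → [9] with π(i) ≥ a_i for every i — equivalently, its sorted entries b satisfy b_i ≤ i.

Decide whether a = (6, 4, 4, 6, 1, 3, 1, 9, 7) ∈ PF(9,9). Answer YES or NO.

Order a: b = (1, 1, 3, 4, 4, 6, 6, 7, 9).
  b_1=1 ≤ 1
  b_2=1 ≤ 2
  b_3=3 ≤ 3
  b_4=4 ≤ 4
  b_5=4 ≤ 5
  b_6=6 ≤ 6
  b_7=6 ≤ 7
  b_8=7 ≤ 8
  b_9=9 ≤ 9
All bounds hold ⇒ YES

YES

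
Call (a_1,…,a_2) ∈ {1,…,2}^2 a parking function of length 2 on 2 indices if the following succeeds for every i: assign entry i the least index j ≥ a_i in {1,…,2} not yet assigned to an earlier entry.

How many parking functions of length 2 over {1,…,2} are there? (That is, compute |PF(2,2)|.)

|PF| = (2−2+1)·(2+1)^(2−1) = 1·3 = 3 (Konheim–Weiss)
Check (2,1) → sorted (1,2): b_i ≤ i ∀i, a PF.

3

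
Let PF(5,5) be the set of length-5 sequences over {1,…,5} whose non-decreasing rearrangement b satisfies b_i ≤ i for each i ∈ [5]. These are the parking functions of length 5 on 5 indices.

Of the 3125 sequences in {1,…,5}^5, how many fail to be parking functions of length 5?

Count = (5+1−5)·(5+1)^{5−1} = 1 · 1296 = 1296
One tuple (3,4,3,2,4) → sorted (2,3,3,4,4): b_1=2>1, not a PF.
Total 3125; non-PF = 3125−1296 = 1829

1829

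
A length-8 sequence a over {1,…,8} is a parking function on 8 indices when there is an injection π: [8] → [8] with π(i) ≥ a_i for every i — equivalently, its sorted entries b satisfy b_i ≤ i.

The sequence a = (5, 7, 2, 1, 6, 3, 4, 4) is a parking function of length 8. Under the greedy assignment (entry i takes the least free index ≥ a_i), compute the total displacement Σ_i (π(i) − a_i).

4

Σπ = 36 ({1..8} each once); Σa = 5+7+2+1+6+3+4+4 = 32; disp = 36−32 = 4.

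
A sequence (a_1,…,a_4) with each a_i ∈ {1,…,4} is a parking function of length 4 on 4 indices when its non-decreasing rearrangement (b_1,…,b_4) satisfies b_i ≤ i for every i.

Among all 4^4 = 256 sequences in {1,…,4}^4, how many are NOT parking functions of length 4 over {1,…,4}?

131

Count = 1·5^3 = 1×125 = 125
Example (3,4,4,4) → sorted (3,4,4,4): b_1=3>1, not a PF.
Total 256; non-PF = 256−125 = 131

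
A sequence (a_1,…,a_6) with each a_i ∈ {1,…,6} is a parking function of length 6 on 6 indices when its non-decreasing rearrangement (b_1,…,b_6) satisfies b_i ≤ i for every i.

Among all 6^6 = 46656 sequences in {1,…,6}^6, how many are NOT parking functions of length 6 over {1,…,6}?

29849

|PF(6,6)| = (6−6+1)·(6+1)^(6−1) = 1·16807 = 16807
E.g. (4,2,6,4,3,5) → sorted (2,3,4,4,5,6): b_1=2>1, not a PF.
6^6 − 16807 = 46656 − 16807 = 29849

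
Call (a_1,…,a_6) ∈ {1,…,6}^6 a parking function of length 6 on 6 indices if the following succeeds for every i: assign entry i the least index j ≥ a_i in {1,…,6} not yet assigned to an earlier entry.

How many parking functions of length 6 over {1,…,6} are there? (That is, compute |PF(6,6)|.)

16807

#PF = (6−6+1)·(6+1)^(6−1) = 1·16807 = 16807 [KW]
Check (4,1,2,3,4,1) → sorted (1,1,2,3,4,4): b_i ≤ i ∀i, a PF.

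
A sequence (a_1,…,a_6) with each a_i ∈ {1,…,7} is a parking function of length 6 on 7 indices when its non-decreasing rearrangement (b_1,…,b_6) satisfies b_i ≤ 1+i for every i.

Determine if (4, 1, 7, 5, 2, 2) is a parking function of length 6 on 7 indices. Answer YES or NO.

YES

Order a: b = (1, 2, 2, 4, 5, 7).
  b_1=1 ≤ 2
  b_2=2 ≤ 3
  b_3=2 ≤ 4
  b_4=4 ≤ 5
  b_5=5 ≤ 6
  b_6=7 ≤ 7
All bounds hold ⇒ YES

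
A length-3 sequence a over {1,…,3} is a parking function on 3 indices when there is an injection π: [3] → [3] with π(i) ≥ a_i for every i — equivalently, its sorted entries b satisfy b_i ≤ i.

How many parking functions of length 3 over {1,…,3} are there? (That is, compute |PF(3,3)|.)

#PF = (3+1−3)·(3+1)^{3−1} = 1 · 16 = 16 [KW]
One tuple (3,2,1) → sorted (1,2,3): b_i ≤ i ∀i, a PF.

16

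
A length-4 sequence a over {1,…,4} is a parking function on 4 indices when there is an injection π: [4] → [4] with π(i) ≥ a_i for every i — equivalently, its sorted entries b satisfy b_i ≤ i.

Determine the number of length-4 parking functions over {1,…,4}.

|PF(4,4)| = (5−4)·5^(4−1) = 1·125 = 125 (Konheim–Weiss)
One tuple (3,1,4,1) → sorted (1,1,3,4): b_i ≤ i ∀i, a PF.

125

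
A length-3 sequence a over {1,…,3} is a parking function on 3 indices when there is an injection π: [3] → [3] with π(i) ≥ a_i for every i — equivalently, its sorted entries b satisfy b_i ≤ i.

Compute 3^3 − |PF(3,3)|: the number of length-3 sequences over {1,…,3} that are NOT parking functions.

11

Count = 1·4^2 = 1×16 = 16 [KW]
One tuple (3,3,2) → sorted (2,3,3): b_1=2>1, not a PF.
Total 27; non-PF = 27−16 = 11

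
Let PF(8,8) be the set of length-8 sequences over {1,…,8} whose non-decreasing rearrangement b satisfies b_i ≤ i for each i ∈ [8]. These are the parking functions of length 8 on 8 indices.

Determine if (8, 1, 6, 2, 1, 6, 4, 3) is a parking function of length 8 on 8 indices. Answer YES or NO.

Order a: b = (1, 1, 2, 3, 4, 6, 6, 8).
  b_1=1 ≤ 1
  b_2=1 ≤ 2
  b_3=2 ≤ 3
  b_4=3 ≤ 4
  b_5=4 ≤ 5
  b_6=6 ≤ 6
  b_7=6 ≤ 7
  b_8=8 ≤ 8
All bounds hold ⇒ YES

YES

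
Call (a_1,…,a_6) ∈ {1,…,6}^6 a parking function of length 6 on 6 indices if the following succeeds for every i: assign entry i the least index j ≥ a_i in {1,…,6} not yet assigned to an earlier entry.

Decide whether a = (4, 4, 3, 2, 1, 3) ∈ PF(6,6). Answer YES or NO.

Sorted: b = (1, 2, 3, 3, 4, 4).
  b_1=1 ≤ 1
  b_2=2 ≤ 2
  b_3=3 ≤ 3
  b_4=3 ≤ 4
  b_5=4 ≤ 5
  b_6=4 ≤ 6
All bounds hold ⇒ YES

YES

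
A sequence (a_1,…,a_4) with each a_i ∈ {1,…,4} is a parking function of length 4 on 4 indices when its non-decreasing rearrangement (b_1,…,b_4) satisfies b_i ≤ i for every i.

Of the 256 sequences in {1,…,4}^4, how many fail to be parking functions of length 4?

|PF(4,4)| = 1·5^3 = 1×125 = 125
Example (3,3,4,3) → sorted (3,3,3,4): b_1=3>1, not a PF.
So 256 − 125 = 131 fail.

131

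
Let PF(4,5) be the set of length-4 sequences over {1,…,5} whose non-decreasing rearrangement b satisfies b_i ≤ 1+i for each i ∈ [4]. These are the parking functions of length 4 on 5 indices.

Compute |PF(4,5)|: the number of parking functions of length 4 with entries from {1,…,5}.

|PF(4,5)| = 2·6^3 = 2·216 = 432
E.g. (3,2,1,3) → sorted (1,2,3,3): b_i ≤ 1+i ∀i, a PF.

432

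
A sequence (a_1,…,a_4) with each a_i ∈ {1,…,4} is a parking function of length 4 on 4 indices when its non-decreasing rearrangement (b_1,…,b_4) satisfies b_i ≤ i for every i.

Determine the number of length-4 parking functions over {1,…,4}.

Count = 1·5^3 = 1×125 = 125 (Pollak)
Example (1,4,2,2) → sorted (1,2,2,4): b_i ≤ i ∀i, a PF.

125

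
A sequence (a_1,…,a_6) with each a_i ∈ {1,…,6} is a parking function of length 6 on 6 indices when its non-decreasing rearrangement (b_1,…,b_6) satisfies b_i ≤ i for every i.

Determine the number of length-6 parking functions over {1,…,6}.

Count = (6+1−6)·(6+1)^{6−1} = 1·16807 = 16807
One tuple (1,3,3,1,2,4) → sorted (1,1,2,3,3,4): b_i ≤ i ∀i, a PF.

16807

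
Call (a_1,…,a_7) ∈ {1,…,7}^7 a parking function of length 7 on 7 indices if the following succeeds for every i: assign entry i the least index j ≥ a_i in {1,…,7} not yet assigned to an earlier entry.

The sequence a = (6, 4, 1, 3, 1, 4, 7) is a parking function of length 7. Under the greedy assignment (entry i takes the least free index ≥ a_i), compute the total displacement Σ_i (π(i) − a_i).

2

Σπ(i) = 1+…+7 = 28; Σa = 6+4+1+3+1+4+7 = 26; disp = 28−26 = 2.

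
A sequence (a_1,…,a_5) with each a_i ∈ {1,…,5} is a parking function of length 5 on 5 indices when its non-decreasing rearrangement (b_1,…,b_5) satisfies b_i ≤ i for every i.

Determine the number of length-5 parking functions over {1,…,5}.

1296

#PF = (6−5)·6^(5−1) = 1 · 1296 = 1296
Check (2,2,4,1,4) → sorted (1,2,2,4,4): b_i ≤ i ∀i, a PF.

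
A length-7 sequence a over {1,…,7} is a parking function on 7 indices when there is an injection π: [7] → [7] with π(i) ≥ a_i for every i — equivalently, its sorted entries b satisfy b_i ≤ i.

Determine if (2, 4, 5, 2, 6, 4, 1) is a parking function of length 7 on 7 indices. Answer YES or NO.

Sorted: b = (1, 2, 2, 4, 4, 5, 6).
  b_1=1 ≤ 1
  b_2=2 ≤ 2
  b_3=2 ≤ 3
  b_4=4 ≤ 4
  b_5=4 ≤ 5
  b_6=5 ≤ 6
  b_7=6 ≤ 7
All bounds hold ⇒ YES

YES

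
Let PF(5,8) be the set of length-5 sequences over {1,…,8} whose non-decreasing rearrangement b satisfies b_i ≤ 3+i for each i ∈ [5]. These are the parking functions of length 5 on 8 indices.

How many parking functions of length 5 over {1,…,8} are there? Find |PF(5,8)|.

|PF(5,8)| = 4·9^4 = 4·6561 = 26244 (Pollak)
Example (8,6,3,5,3) → sorted (3,3,5,6,8): b_i ≤ 3+i ∀i, a PF.

26244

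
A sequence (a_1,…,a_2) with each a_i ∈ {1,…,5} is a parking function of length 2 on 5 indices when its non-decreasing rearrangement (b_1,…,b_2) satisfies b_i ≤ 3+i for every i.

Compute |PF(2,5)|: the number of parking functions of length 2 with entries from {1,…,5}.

24

Count = (5−2+1)·(5+1)^(2−1) = 4 · 6 = 24 (Pollak)
E.g. (1,1) → sorted (1,1): b_i ≤ 3+i ∀i, a PF.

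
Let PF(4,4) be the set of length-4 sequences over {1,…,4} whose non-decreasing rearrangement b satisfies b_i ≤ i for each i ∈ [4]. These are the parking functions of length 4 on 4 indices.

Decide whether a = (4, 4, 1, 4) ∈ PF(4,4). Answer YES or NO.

NO

Order a: b = (1, 4, 4, 4).
  b_1=1 ≤ 1
  b_2=4 > 2
  fails at i=2 ⇒ NO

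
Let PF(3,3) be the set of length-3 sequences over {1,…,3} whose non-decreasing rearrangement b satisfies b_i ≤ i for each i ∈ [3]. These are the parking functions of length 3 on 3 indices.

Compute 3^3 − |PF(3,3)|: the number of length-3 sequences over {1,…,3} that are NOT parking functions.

11

#PF = (3+1−3)·(3+1)^{3−1} = 1 · 16 = 16
Example (3,3,2) → sorted (2,3,3): b_1=2>1, not a PF.
Total 27; non-PF = 27−16 = 11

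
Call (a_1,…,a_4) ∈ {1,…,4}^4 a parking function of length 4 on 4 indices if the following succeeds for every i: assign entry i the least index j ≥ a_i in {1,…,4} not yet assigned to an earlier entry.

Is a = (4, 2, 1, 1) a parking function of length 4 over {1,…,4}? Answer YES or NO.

Sorted: b = (1, 1, 2, 4).
  b_1=1 ≤ 1
  b_2=1 ≤ 2
  b_3=2 ≤ 3
  b_4=4 ≤ 4
All bounds hold ⇒ YES

YES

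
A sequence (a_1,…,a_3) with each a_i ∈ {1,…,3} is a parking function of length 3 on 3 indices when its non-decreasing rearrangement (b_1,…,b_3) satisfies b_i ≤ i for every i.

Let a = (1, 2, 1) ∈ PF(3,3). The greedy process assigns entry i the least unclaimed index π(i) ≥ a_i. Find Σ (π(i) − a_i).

2

Σπ(i) = 1+…+3 = 6; Σa = 1+2+1 = 4; disp = 6−4 = 2.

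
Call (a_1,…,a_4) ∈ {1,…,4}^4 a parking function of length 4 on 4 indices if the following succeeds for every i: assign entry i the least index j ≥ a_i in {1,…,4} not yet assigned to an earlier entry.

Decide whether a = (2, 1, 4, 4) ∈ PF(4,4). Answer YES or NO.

Rearranged: b = (1, 2, 4, 4).
  b_1=1 ≤ 1
  b_2=2 ≤ 2
  b_3=4 > 3
  fails at i=3 ⇒ NO

NO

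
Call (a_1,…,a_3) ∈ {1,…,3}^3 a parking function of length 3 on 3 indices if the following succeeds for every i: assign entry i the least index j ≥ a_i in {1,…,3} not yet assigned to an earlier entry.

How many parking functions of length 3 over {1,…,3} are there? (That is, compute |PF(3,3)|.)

16

Count = (3+1−3)·(3+1)^{3−1} = 1×16 = 16
Example (2,2,1) → sorted (1,2,2): b_i ≤ i ∀i, a PF.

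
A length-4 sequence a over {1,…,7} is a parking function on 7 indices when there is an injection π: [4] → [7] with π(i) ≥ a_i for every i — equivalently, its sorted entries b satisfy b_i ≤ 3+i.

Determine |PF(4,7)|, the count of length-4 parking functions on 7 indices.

|PF(4,7)| = (8−4)·8^(4−1) = 4 · 512 = 2048 [KW]
Example (2,4,4,2) → sorted (2,2,4,4): b_i ≤ 3+i ∀i, a PF.

2048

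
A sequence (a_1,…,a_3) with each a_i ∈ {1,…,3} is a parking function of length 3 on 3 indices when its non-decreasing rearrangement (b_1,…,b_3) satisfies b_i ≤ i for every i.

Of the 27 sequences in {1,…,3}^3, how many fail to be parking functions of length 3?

11

Count = (4−3)·4^(3−1) = 1×16 = 16 (Pollak)
One tuple (3,3,2) → sorted (2,3,3): b_1=2>1, not a PF.
So 27 − 16 = 11 fail.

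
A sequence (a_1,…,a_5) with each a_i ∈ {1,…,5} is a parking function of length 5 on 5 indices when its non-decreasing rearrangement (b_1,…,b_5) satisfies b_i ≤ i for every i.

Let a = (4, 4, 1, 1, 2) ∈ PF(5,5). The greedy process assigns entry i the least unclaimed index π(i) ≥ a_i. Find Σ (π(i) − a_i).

Σπ(i) = 1+…+5 = 15; Σa = 4+4+1+1+2 = 12; disp = 15−12 = 3.

3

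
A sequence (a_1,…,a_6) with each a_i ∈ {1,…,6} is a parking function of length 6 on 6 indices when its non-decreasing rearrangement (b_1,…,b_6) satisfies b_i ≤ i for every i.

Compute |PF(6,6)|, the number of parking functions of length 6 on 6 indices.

|PF(6,6)| = (6−6+1)·(6+1)^(6−1) = 1 · 16807 = 16807 (Pollak)
One tuple (3,1,5,1,5,2) → sorted (1,1,2,3,5,5): b_i ≤ i ∀i, a PF.

16807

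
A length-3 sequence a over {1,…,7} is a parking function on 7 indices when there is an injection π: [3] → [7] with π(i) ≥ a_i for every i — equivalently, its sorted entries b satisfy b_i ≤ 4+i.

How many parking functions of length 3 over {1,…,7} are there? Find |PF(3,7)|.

|PF(3,7)| = 5·8^2 = 5·64 = 320 (Pollak)
Example (2,2,3) → sorted (2,2,3): b_i ≤ 4+i ∀i, a PF.

320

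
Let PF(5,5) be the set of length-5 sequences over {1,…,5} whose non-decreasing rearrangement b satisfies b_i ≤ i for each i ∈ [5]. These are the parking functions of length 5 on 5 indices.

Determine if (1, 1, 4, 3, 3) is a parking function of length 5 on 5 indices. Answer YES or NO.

Rearranged: b = (1, 1, 3, 3, 4).
  b_1=1 ≤ 1
  b_2=1 ≤ 2
  b_3=3 ≤ 3
  b_4=3 ≤ 4
  b_5=4 ≤ 5
All bounds hold ⇒ YES

YES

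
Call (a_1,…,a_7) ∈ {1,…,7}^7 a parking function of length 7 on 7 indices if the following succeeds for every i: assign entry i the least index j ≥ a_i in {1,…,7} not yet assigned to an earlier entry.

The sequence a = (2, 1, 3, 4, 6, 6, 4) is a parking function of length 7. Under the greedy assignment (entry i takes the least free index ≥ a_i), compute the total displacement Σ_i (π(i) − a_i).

2

Σπ = 28 ({1..7} each once); Σa = 2+1+3+4+6+6+4 = 26; disp = 28−26 = 2.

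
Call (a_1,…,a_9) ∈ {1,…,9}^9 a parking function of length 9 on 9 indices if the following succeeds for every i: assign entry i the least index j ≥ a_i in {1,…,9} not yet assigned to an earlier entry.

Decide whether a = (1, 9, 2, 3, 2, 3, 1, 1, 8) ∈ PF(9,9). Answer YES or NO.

Rearranged: b = (1, 1, 1, 2, 2, 3, 3, 8, 9).
  b_1=1 ≤ 1
  b_2=1 ≤ 2
  b_3=1 ≤ 3
  b_4=2 ≤ 4
  b_5=2 ≤ 5
  b_6=3 ≤ 6
  b_7=3 ≤ 7
  b_8=8 ≤ 8
  b_9=9 ≤ 9
All bounds hold ⇒ YES

YES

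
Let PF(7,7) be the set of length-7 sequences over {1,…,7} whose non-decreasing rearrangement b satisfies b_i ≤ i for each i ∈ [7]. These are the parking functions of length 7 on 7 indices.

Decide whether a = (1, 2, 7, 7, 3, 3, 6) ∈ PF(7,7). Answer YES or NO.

NO

Rearranged: b = (1, 2, 3, 3, 6, 7, 7).
  b_1=1 ≤ 1
  b_2=2 ≤ 2
  b_3=3 ≤ 3
  b_4=3 ≤ 4
  b_5=6 > 5
  fails at i=5 ⇒ NO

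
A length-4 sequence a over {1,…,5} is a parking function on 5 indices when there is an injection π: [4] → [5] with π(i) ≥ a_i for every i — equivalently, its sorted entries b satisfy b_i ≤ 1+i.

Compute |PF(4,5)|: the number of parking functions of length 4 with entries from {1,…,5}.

432

|PF(4,5)| = (5+1−4)·(5+1)^{4−1} = 2 · 216 = 432 [KW]
Check (1,4,1,2) → sorted (1,1,2,4): b_i ≤ 1+i ∀i, a PF.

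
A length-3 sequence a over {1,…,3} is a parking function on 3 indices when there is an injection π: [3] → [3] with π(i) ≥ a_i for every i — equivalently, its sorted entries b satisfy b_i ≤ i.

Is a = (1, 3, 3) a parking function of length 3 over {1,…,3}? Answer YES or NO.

NO

Rearranged: b = (1, 3, 3).
  b_1=1 ≤ 1
  b_2=3 > 2
  fails at i=2 ⇒ NO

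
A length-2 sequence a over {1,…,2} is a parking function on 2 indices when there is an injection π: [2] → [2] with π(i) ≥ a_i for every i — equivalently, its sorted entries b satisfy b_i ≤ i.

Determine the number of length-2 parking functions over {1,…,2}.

3

#PF = 1·3^1 = 1×3 = 3 (Pollak)
One tuple (1,1) → sorted (1,1): b_i ≤ i ∀i, a PF.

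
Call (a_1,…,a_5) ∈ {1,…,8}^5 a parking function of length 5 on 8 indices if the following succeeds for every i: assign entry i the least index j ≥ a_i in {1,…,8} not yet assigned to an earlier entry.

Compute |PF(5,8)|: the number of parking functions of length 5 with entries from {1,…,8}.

#PF = (9−5)·9^(5−1) = 4 · 6561 = 26244
Example (7,8,4,2,5) → sorted (2,4,5,7,8): b_i ≤ 3+i ∀i, a PF.

26244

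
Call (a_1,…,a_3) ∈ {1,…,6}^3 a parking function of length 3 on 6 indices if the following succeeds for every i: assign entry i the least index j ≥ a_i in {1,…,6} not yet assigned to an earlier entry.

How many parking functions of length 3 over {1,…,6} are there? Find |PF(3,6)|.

#PF = (7−3)·7^(3−1) = 4·49 = 196 (Pollak)
E.g. (5,2,1) → sorted (1,2,5): b_i ≤ 3+i ∀i, a PF.

196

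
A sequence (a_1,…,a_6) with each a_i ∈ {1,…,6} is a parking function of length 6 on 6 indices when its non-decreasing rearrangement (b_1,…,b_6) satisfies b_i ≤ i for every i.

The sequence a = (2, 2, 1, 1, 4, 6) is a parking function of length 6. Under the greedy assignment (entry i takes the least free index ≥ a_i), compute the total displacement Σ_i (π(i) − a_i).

Σπ = 6·7/2 = 21 (π permutes [6]); Σa = 2+2+1+1+4+6 = 16; disp = 21−16 = 5.

5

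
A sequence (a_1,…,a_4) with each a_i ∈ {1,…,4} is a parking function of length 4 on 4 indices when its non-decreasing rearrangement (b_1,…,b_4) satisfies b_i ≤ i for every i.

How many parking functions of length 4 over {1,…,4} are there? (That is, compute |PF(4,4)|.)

Count = 1·5^3 = 1 · 125 = 125 (Pollak)
One tuple (3,1,1,2) → sorted (1,1,2,3): b_i ≤ i ∀i, a PF.

125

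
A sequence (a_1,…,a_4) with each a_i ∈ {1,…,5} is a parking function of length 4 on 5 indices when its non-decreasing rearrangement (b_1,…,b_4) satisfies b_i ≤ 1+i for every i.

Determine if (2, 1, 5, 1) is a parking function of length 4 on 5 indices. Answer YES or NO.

YES

Sorted: b = (1, 1, 2, 5).
  b_1=1 ≤ 2
  b_2=1 ≤ 3
  b_3=2 ≤ 4
  b_4=5 ≤ 5
All bounds hold ⇒ YES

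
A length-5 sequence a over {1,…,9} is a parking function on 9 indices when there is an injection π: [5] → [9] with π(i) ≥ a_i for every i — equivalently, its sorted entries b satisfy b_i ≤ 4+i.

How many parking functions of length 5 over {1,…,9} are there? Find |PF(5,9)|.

50000

Count = (10−5)·10^(5−1) = 5 · 10000 = 50000 (Pollak)
One tuple (2,6,4,2,8) → sorted (2,2,4,6,8): b_i ≤ 4+i ∀i, a PF.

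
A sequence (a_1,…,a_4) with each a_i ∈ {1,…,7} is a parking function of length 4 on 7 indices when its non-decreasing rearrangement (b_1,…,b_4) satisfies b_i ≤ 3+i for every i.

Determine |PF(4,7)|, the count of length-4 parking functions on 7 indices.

Count = (8−4)·8^(4−1) = 4×512 = 2048 (Konheim–Weiss)
Check (3,3,2,1) → sorted (1,2,3,3): b_i ≤ 3+i ∀i, a PF.

2048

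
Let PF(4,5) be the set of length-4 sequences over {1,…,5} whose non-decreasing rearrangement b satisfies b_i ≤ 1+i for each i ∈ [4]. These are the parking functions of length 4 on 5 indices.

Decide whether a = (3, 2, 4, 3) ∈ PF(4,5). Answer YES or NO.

YES

Order a: b = (2, 3, 3, 4).
  b_1=2 ≤ 2
  b_2=3 ≤ 3
  b_3=3 ≤ 4
  b_4=4 ≤ 5
All bounds hold ⇒ YES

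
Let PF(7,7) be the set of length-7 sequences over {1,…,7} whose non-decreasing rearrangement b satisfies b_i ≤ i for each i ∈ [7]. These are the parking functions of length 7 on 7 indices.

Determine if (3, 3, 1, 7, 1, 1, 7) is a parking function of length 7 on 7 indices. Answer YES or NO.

NO

Sorted: b = (1, 1, 1, 3, 3, 7, 7).
  b_1=1 ≤ 1
  b_2=1 ≤ 2
  b_3=1 ≤ 3
  b_4=3 ≤ 4
  b_5=3 ≤ 5
  b_6=7 > 6
  fails at i=6 ⇒ NO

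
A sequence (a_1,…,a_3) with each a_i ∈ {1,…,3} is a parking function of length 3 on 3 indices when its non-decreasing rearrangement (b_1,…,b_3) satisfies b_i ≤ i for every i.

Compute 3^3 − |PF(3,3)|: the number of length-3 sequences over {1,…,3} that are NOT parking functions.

11

|PF| = (4−3)·4^(3−1) = 1×16 = 16 (Konheim–Weiss)
E.g. (1,3,3) → sorted (1,3,3): b_2=3>2, not a PF.
3^3 − 16 = 27 − 16 = 11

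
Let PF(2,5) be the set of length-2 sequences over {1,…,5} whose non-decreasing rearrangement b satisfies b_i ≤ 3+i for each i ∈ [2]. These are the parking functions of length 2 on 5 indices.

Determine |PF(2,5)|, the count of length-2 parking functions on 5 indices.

#PF = 4·6^1 = 4×6 = 24
One tuple (3,3) → sorted (3,3): b_i ≤ 3+i ∀i, a PF.

24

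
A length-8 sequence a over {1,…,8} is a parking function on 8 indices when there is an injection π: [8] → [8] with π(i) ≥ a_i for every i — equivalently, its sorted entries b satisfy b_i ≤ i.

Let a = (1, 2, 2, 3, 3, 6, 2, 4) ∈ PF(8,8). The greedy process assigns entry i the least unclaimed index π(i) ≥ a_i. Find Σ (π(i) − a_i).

13

Σπ = 8·9/2 = 36 (π permutes [8]); Σa = 1+2+2+3+3+6+2+4 = 23; disp = 36−23 = 13.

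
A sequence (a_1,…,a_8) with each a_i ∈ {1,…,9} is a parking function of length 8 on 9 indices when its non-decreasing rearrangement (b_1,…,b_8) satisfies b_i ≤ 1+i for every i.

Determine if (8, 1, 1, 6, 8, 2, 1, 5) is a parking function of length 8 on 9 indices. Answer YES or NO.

Order a: b = (1, 1, 1, 2, 5, 6, 8, 8).
  b_1=1 ≤ 2
  b_2=1 ≤ 3
  b_3=1 ≤ 4
  b_4=2 ≤ 5
  b_5=5 ≤ 6
  b_6=6 ≤ 7
  b_7=8 ≤ 8
  b_8=8 ≤ 9
All bounds hold ⇒ YES

YES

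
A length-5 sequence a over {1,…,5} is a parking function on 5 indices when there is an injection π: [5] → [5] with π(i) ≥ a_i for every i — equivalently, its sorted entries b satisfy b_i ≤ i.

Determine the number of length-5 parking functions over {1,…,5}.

#PF = (6−5)·6^(5−1) = 1 · 1296 = 1296 (Pollak)
E.g. (1,4,2,3,5) → sorted (1,2,3,4,5): b_i ≤ i ∀i, a PF.

1296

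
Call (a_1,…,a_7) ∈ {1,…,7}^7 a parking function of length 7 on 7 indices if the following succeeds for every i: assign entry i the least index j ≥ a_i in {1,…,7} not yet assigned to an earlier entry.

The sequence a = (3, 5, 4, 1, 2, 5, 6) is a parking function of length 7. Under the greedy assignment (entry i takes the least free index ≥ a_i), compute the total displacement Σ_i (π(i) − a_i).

2

Σπ = 28 ({1..7} each once); Σa = 3+5+4+1+2+5+6 = 26; disp = 28−26 = 2.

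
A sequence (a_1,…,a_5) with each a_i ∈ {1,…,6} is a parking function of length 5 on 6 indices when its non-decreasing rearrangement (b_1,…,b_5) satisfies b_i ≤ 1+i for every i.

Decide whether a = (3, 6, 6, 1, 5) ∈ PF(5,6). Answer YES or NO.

Rearranged: b = (1, 3, 5, 6, 6).
  b_1=1 ≤ 2
  b_2=3 ≤ 3
  b_3=5 > 4
  fails at i=3 ⇒ NO

NO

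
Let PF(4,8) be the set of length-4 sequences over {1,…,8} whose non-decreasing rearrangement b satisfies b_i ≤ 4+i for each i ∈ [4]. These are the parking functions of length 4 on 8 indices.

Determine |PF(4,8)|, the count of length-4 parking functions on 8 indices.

3645

Count = 5·9^3 = 5·729 = 3645 (Pollak)
Check (8,5,5,5) → sorted (5,5,5,8): b_i ≤ 4+i ∀i, a PF.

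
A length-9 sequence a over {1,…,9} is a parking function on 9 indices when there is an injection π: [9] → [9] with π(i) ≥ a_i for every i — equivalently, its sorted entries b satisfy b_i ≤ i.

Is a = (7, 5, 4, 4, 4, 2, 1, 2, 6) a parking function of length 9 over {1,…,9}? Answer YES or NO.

Order a: b = (1, 2, 2, 4, 4, 4, 5, 6, 7).
  b_1=1 ≤ 1
  b_2=2 ≤ 2
  b_3=2 ≤ 3
  b_4=4 ≤ 4
  b_5=4 ≤ 5
  b_6=4 ≤ 6
  b_7=5 ≤ 7
  b_8=6 ≤ 8
  b_9=7 ≤ 9
All bounds hold ⇒ YES

YES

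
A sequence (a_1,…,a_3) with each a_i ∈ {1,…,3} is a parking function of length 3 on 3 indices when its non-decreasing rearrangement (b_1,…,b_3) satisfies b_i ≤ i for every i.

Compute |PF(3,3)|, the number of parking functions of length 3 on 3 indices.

#PF = (3−3+1)·(3+1)^(3−1) = 1×16 = 16 [KW]
Example (1,2,2) → sorted (1,2,2): b_i ≤ i ∀i, a PF.

16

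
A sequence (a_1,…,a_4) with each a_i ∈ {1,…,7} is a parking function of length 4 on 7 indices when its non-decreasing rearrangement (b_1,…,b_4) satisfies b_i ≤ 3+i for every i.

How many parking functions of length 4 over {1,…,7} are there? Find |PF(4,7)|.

#PF = (7−4+1)·(7+1)^(4−1) = 4×512 = 2048 (Konheim–Weiss)
Example (4,1,1,5) → sorted (1,1,4,5): b_i ≤ 3+i ∀i, a PF.

2048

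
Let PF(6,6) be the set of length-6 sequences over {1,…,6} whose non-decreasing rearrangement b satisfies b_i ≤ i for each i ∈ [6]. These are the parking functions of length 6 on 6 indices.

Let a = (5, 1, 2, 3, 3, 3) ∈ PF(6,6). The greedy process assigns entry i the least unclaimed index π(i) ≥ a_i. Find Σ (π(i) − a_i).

Σπ(i) = 1+…+6 = 21; Σa = 5+1+2+3+3+3 = 17; disp = 21−17 = 4.

4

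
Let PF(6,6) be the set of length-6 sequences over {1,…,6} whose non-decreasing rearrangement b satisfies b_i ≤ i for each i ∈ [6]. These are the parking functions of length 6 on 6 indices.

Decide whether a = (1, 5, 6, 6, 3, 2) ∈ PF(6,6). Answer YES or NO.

Sorted: b = (1, 2, 3, 5, 6, 6).
  b_1=1 ≤ 1
  b_2=2 ≤ 2
  b_3=3 ≤ 3
  b_4=5 > 4
  fails at i=4 ⇒ NO

NO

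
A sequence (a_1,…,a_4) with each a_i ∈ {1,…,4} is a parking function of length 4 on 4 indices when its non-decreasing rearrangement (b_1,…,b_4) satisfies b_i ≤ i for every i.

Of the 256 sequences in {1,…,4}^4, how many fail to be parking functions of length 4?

131

Count = 1·5^3 = 1×125 = 125 [KW]
E.g. (3,1,4,3) → sorted (1,3,3,4): b_2=3>2, not a PF.
4^4 − 125 = 256 − 125 = 131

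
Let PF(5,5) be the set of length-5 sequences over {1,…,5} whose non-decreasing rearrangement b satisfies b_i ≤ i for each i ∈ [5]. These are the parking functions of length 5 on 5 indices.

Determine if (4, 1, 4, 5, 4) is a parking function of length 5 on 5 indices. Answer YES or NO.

Rearranged: b = (1, 4, 4, 4, 5).
  b_1=1 ≤ 1
  b_2=4 > 2
  fails at i=2 ⇒ NO

NO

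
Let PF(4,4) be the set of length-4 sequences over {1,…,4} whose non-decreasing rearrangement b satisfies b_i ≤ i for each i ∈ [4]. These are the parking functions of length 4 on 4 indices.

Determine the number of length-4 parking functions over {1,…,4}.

|PF| = (4−4+1)·(4+1)^(4−1) = 1 · 125 = 125 (Pollak)
Example (2,4,2,1) → sorted (1,2,2,4): b_i ≤ i ∀i, a PF.

125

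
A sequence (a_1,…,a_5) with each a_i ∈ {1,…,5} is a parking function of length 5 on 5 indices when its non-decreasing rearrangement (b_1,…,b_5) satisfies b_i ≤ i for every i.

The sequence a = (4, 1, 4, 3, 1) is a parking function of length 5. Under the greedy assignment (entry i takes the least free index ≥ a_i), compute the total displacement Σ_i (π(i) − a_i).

Σπ = 5·6/2 = 15 (π permutes [5]); Σa = 4+1+4+3+1 = 13; disp = 15−13 = 2.

2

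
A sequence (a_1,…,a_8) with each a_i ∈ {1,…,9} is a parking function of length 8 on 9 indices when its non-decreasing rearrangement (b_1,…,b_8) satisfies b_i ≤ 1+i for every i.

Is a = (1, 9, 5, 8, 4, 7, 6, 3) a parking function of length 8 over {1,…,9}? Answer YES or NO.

Sorted: b = (1, 3, 4, 5, 6, 7, 8, 9).
  b_1=1 ≤ 2
  b_2=3 ≤ 3
  b_3=4 ≤ 4
  b_4=5 ≤ 5
  b_5=6 ≤ 6
  b_6=7 ≤ 7
  b_7=8 ≤ 8
  b_8=9 ≤ 9
All bounds hold ⇒ YES

YES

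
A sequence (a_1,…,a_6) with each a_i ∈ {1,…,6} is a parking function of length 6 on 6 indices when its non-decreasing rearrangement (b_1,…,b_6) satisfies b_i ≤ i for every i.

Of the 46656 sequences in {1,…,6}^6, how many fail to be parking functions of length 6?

|PF| = (6−6+1)·(6+1)^(6−1) = 1 · 16807 = 16807 [KW]
Example (3,3,5,6,3,6) → sorted (3,3,3,5,6,6): b_1=3>1, not a PF.
6^6 − 16807 = 46656 − 16807 = 29849

29849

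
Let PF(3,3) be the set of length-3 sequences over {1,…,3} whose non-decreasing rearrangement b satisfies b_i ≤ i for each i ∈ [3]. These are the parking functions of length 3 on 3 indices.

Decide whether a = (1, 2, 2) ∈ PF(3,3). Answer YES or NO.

YES

Order a: b = (1, 2, 2).
  b_1=1 ≤ 1
  b_2=2 ≤ 2
  b_3=2 ≤ 3
All bounds hold ⇒ YES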